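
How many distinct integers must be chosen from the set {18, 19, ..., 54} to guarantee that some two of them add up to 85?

Two chosen integers sum to 85 exactly when both halves of some pair {x, 85−x} with 31 ≤ x ≤ 85−x ≤ 54 are chosen — 12 such pairs.
The remaining 13 elements (those with no distinct partner in range) can never complete a 85-sum, so the worst case takes all of them and one from each pair: 13 + 12 = 25.
By pigeonhole, the 26th integer has to be the second member of some pair, so 25 + 1 = 26.

26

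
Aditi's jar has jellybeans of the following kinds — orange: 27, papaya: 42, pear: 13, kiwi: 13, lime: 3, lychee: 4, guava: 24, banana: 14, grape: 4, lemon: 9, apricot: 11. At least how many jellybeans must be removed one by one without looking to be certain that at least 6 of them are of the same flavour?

52

Pigeonhole: the 11 flavours are the holes; the jellybeans drawn are the pigeons.
To avoid 6 of any one flavour, the worst case takes at most 5 of each flavour, or every jellybean of a flavour that has fewer than 5.
That gives 5 + 5 + 5 + 5 + 3 + 4 + 5 + 5 + 4 + 5 + 5 = 51 jellybeans with no flavour reaching 6.
The next jellybean forces some flavour to 6, so 51 + 1 = 52.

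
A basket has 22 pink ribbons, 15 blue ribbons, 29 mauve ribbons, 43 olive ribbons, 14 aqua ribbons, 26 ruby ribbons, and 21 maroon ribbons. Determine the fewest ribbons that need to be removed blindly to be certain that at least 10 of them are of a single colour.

64

By pigeonhole, put each drawn ribbon into a box by colour. The largest draw with every box below 10 takes min(count, 9) from each colour.
Σ min(cᵢ, 9) = 9 + 9 + 9 + 9 + 9 + 9 + 9 = 63.
Draw number 63 + 1 = 64 must push one box to 10.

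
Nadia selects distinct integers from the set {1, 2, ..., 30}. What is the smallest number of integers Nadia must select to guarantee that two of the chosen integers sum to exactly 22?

21

Group the elements by complementary pair {x, 22−x}: {1,21}, {2,20}, {3,19}, …, giving 10 two-element pairs, the single value 11 (it cannot pair with itself since the integers are distinct), and 9 integers whose partner 22−x falls outside [1,30].
By the pigeonhole principle, treating each of those 20 groups as a pigeonhole, one can pick one integer per group — 20 integers — with no two summing to 22.
The 21st integer lands in an occupied pair, forcing a sum of 22.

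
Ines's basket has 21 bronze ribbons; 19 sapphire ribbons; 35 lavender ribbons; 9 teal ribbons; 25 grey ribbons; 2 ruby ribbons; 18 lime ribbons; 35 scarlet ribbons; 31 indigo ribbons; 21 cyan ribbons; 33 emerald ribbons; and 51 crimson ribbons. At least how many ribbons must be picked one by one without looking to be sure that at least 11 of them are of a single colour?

112

Put each drawn ribbon into a box by colour. The largest draw with every box below 11 takes min(count, 10) from each colour; colours with fewer than 10 contribute all they have.
Σ min(cᵢ, 10) = 10 + 10 + 10 + 9 + 10 + 2 + 10 + 10 + 10 + 10 + 10 + 10 = 111.
Draw number 111 + 1 = 112 must push one box to 11.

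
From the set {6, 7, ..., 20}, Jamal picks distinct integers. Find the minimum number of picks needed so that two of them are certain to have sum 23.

10

Two chosen integers sum to 23 exactly when both halves of some pair {x, 23−x} with 6 ≤ x ≤ 23−x ≤ 17 are chosen — 6 such pairs.
The remaining 3 elements (those with no distinct partner in range) can never complete a 23-sum, so the worst case takes all of them and one from each pair: 3 + 6 = 9.
Pigeonhole: the 10th integer has to be the second member of some pair, so 9 + 1 = 10.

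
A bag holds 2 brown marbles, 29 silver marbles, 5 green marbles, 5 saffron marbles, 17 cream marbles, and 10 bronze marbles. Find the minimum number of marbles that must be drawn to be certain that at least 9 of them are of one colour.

37

An adversary could hand out at most 8 marbles per colour (brown, green, saffron run out sooner): 2 + 8 + 5 + 5 + 8 + 8 = 36 marbles and still no colour has 9.
By pigeonhole, one more marble lands in a colour already at 8, so 37 draws are enough and 36 are not.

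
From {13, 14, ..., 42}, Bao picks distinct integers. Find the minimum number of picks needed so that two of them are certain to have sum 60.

19

Group the elements by complementary pair {x, 60−x}: {18,42}, {19,41}, {20,40}, …, giving 12 two-element pairs; the single value 30 (it cannot pair with itself since the integers are distinct); and 5 integers whose partner 60−x falls outside [13,42].
Treating each of those 18 groups as a pigeonhole, one can pick one integer per group — 18 integers — with no two summing to 60.
The 19th integer lands in an occupied pair, forcing a sum of 60.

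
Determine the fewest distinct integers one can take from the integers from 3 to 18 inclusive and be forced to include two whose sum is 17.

A set avoiding the sum 17 can contain at most one of each pair {x, 17−x}, plus the 4 elements whose complement lies outside the range.
The integers 9, …, 18 (10 of them) are such a set: any two sum to at least 9+10 = 19 > 17.
By pigeonhole, any 11th integer completes one of the 6 pairs, so 11 choices force a sum of 17.

11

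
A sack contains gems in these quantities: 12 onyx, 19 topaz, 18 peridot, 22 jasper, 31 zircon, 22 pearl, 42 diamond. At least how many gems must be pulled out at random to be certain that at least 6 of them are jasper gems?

In the worst case for collecting jasper gems, every non-jasper gem comes out first.
There are 12 + 19 + 18 + 31 + 22 + 42 = 144 non-jasper gems altogether.
After those, each further gem must be jasper, so 144 + 6 = 150 draws guarantee 6 jasper gems.

150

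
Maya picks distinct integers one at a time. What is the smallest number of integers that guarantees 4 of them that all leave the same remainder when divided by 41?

124

The 41 residue classes mod 41 are the pigeonholes.
With 123 integers one could put 3 in each residue class and have no class reach 4.
The 124th integer pushes some class to 4, so 41·3 + 1 = 124.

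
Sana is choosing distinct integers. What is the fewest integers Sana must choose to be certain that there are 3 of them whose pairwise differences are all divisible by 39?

79

Integers whose pairwise differences are multiples of 39 are exactly those sharing a remainder mod 39. Pigeonhole: the 39 residue classes mod 39 are the pigeonholes.
With 78 integers one could put 2 in each residue class and have no class reach 3.
The 79th integer pushes some class to 3, so 39·2 + 1 = 79.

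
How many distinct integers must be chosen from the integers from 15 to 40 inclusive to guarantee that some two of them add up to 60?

17

A set avoiding the sum 60 can contain at most one of each pair {x, 60−x}, plus the 6 elements whose complement lies outside the range or equal to its own complement.
The integers 15, …, 30 (16 of them) are such a set: any two sum to at least 15+16 = 31 and at most 29+30 = 59 < 60.
Pigeonhole: any 17th integer completes one of the 10 pairs, so 17 choices force a sum of 60.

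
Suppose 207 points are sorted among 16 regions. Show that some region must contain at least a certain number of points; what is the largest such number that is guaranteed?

The 16 regions are the holes and the 207 points are the pigeons.
If every region held at most 12 points, the total would be at most 16 × 12 = 192, which is less than 207.
So some region holds at least ⌈207/16⌉ = 13 points.

13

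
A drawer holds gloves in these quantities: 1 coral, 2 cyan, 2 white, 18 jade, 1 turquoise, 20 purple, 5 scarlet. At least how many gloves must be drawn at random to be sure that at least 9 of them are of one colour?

An adversary could hand out at most 8 gloves per colour (5 colours run out sooner): 1 + 2 + 2 + 8 + 1 + 8 + 5 = 27 gloves and still no colour has 9.
By pigeonhole, one more glove lands in a colour already at 8, so 28 draws are enough and 27 are not.

28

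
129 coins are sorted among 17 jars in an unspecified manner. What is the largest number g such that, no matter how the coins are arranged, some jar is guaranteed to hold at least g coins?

By pigeonhole, the 17 jars are the holes and the 129 coins are the pigeons.
If every jar held at most 7 coins, the total would be at most 17 × 7 = 119, which is less than 129.
So some jar holds at least ⌈129/17⌉ = 8 coins.

8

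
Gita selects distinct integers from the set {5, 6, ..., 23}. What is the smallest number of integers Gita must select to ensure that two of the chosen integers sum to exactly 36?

15

A set avoiding the sum 36 can contain at most one of each pair {x, 36−x}, plus the 9 elements whose complement lies outside the range or equal to its own complement.
The integers 5, …, 18 (14 of them) are such a set: any two sum to at least 5+6 = 11 and at most 17+18 = 35 < 36.
Any 15th integer completes one of the 5 pairs, so 15 choices force a sum of 36.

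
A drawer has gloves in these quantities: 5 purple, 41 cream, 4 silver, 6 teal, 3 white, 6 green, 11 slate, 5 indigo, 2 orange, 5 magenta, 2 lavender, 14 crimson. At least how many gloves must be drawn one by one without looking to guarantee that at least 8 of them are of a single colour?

An adversary could hand out at most 7 gloves per colour (9 colours run out sooner): 5 + 7 + 4 + 6 + 3 + 6 + 7 + 5 + 2 + 5 + 2 + 7 = 59 gloves and still no colour has 8.
Pigeonhole: one more glove lands in a colour already at 7, so 60 draws are enough and 59 are not.

60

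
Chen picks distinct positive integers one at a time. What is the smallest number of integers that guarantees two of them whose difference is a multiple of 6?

7

Integers whose pairwise differences are multiples of 6 are exactly those sharing a remainder mod 6. The 6 residue classes mod 6 are the pigeonholes.
With 6 integers one could put 1 in each residue class and have no class reach 2.
The 7th integer pushes some class to 2, so 6·1 + 1 = 7.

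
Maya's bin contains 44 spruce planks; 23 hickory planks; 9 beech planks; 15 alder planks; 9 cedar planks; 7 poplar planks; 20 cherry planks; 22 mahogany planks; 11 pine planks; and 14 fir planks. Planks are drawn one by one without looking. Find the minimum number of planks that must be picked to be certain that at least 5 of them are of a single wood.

41

An adversary could hand out at most 4 planks per wood: 4 + 4 + 4 + 4 + 4 + 4 + 4 + 4 + 4 + 4 = 40 planks and still no wood has 5.
One more plank lands in a wood already at 4, so 41 draws are enough and 40 are not.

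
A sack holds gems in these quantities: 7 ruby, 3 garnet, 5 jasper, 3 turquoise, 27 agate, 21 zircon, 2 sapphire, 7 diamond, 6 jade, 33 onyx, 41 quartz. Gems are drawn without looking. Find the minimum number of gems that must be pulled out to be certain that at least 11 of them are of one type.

Pigeonhole: put each drawn gem into a box by type. The largest draw with every box below 11 takes min(count, 10) from each type; types with fewer than 10 contribute all they have.
Σ min(cᵢ, 10) = 7 + 3 + 5 + 3 + 10 + 10 + 2 + 7 + 6 + 10 + 10 = 73.
Draw number 73 + 1 = 74 must push one box to 11.

74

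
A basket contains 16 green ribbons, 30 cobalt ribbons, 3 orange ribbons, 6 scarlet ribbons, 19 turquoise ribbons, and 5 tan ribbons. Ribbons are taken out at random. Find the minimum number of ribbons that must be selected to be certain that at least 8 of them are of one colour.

An adversary could hand out at most 7 ribbons per colour (orange, scarlet, tan run out sooner): 7 + 7 + 3 + 6 + 7 + 5 = 35 ribbons and still no colour has 8.
One more ribbon lands in a colour already at 7, so 36 draws are enough and 35 are not.

36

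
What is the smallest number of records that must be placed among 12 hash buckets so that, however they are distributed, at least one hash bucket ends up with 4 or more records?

37

With 36 records one could put exactly 3 in each of the 12 hash buckets, and no hash bucket would reach 4.
One more record must land in a hash bucket that already has 3, giving it 4.
So 12 × 3 + 1 = 37 records are required.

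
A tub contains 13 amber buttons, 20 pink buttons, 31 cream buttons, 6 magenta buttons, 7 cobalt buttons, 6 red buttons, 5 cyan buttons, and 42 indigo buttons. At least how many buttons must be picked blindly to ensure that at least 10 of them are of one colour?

61

An adversary could hand out at most 9 buttons per colour (4 colours run out sooner): 9 + 9 + 9 + 6 + 7 + 6 + 5 + 9 = 60 buttons and still no colour has 10.
By the pigeonhole principle, one more button lands in a colour already at 9, so 61 draws are enough and 60 are not.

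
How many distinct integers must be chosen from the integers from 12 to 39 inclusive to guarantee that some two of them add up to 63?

21

A set avoiding the sum 63 can contain at most one of each pair {x, 63−x}, plus the 12 elements whose complement lies outside the range.
The integers 12, …, 31 (20 of them) are such a set: any two sum to at least 12+13 = 25 and at most 30+31 = 61 < 63.
Any 21st integer completes one of the 8 pairs, so 21 choices force a sum of 63.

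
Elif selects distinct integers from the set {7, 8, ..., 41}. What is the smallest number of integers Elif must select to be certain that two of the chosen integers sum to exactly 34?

26

Group the elements by complementary pair {x, 34−x}: {7,27}, {8,26}, {9,25}, …, giving 10 two-element pairs, the single value 17 (it cannot pair with itself since the integers are distinct), and 14 integers whose partner 34−x falls outside [7,41].
Pigeonhole: treating each of those 25 groups as a pigeonhole, one can pick one integer per group — 25 integers — with no two summing to 34.
The 26th integer lands in an occupied pair, forcing a sum of 34.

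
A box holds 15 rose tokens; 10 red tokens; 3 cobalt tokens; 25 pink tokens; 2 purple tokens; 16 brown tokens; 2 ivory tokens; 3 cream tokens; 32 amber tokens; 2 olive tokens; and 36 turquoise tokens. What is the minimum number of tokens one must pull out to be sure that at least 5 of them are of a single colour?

By the pigeonhole principle, the 11 colours are the holes; the tokens drawn are the pigeons.
To avoid 5 of any one colour, the worst case takes at most 4 of each colour, or every token of a colour that has fewer than 4.
That gives 4 + 4 + 3 + 4 + 2 + 4 + 2 + 3 + 4 + 2 + 4 = 36 tokens with no colour reaching 5.
The next token forces some colour to 5, so 36 + 1 = 37.

37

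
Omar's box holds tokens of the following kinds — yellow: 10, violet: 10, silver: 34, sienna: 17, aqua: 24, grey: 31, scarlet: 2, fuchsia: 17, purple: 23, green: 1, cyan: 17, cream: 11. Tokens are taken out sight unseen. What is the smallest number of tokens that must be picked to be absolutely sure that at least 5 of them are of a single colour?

An adversary could hand out at most 4 tokens per colour (scarlet, green run out sooner): 4 + 4 + 4 + 4 + 4 + 4 + 2 + 4 + 4 + 1 + 4 + 4 = 43 tokens and still no colour has 5.
Pigeonhole: one more token lands in a colour already at 4, so 44 draws are enough and 43 are not.

44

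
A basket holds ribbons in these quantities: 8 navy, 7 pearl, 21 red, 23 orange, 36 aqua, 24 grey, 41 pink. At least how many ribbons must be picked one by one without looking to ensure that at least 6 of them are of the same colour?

36

Put each drawn ribbon into a box by colour. The largest draw with every box below 6 takes min(count, 5) from each colour.
Σ min(cᵢ, 5) = 5 + 5 + 5 + 5 + 5 + 5 + 5 = 35.
Draw number 35 + 1 = 36 must push one box to 6.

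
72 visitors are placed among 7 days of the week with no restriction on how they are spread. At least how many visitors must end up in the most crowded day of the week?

The 7 days of the week are the holes and the 72 visitors are the pigeons.
If every day of the week held at most 10 visitors, the total would be at most 7 × 10 = 70, which is less than 72.
So some day of the week holds at least ⌈72/7⌉ = 11 visitors.

11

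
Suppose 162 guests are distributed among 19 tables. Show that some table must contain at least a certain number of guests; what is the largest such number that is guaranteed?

The 19 tables are the holes and the 162 guests are the pigeons.
If every table held at most 8 guests, the total would be at most 19 × 8 = 152, which is less than 162.
So some table holds at least ⌈162/19⌉ = 9 guests.

9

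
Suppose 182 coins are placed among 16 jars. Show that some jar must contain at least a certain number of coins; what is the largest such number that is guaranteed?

12

The 16 jars are the holes and the 182 coins are the pigeons.
If every jar held at most 11 coins, the total would be at most 16 × 11 = 176, which is less than 182.
So some jar holds at least ⌈182/16⌉ = 12 coins.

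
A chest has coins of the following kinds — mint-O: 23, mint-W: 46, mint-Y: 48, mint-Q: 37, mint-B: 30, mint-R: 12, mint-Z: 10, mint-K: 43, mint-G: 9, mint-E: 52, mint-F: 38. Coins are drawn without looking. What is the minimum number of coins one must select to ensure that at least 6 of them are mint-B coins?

In the worst case for collecting mint-B coins, every non-mint-B coin comes out first.
There are 23 + 46 + 48 + 37 + 12 + 10 + 43 + 9 + 52 + 38 = 318 non-mint-B coins altogether.
After those, each further coin must be mint-B, so 318 + 6 = 324 draws guarantee 6 mint-B coins.

324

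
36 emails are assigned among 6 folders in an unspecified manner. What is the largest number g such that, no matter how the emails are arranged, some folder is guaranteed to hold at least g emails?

6

By the pigeonhole principle, the 6 folders are the holes and the 36 emails are the pigeons.
If every folder held at most 5 emails, the total would be at most 6 × 5 = 30, which is less than 36.
So some folder holds at least ⌈36/6⌉ = 6 emails.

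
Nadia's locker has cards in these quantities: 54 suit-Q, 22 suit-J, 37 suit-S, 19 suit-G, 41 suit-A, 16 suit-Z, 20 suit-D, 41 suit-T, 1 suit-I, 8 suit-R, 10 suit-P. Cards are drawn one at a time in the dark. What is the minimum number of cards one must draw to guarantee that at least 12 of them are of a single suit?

108

Pigeonhole: the 11 suits are the holes; the cards drawn are the pigeons.
To avoid 12 of any one suit, the worst case takes at most 11 of each suit, or every card of a suit that has fewer than 11.
That gives 11 + 11 + 11 + 11 + 11 + 11 + 11 + 11 + 1 + 8 + 10 = 107 cards with no suit reaching 12.
The next card forces some suit to 12, so 107 + 1 = 108.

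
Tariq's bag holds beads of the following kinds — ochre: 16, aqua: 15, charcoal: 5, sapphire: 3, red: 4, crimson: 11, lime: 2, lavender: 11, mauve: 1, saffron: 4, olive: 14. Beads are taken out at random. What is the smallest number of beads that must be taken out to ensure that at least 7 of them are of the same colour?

50

An adversary could hand out at most 6 beads per colour (6 colours run out sooner): 6 + 6 + 5 + 3 + 4 + 6 + 2 + 6 + 1 + 4 + 6 = 49 beads and still no colour has 7.
One more bead lands in a colour already at 6, so 50 draws are enough and 49 are not.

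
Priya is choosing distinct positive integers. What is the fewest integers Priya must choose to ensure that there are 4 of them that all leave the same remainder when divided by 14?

43

The 14 residue classes mod 14 are the pigeonholes.
With 42 integers one could put 3 in each residue class and have no class reach 4.
The 43rd integer pushes some class to 4, so 14·3 + 1 = 43.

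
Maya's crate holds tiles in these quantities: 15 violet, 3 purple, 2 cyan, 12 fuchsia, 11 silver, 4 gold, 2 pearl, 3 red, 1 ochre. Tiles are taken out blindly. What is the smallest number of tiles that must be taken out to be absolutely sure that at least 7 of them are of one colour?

34

By pigeonhole, the 9 colours are the holes; the tiles drawn are the pigeons.
To avoid 7 of any one colour, the worst case takes at most 6 of each colour, or every tile of a colour that has fewer than 6.
That gives 6 + 3 + 2 + 6 + 6 + 4 + 2 + 3 + 1 = 33 tiles with no colour reaching 7.
The next tile forces some colour to 7, so 33 + 1 = 34.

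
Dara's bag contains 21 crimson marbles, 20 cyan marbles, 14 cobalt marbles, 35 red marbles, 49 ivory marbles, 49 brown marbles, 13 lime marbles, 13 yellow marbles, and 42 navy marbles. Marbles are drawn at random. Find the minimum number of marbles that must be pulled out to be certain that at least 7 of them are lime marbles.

In the worst case for collecting lime marbles, every non-lime marble comes out first.
There are 21 + 20 + 14 + 35 + 49 + 49 + 13 + 42 = 243 non-lime marbles altogether.
After those, each further marble must be lime, so 243 + 7 = 250 draws guarantee 7 lime marbles.

250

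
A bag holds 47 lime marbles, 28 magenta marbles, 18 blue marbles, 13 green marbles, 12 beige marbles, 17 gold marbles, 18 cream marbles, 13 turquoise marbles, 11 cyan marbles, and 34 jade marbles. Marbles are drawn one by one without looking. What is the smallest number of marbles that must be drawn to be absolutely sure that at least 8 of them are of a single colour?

An adversary could hand out at most 7 marbles per colour: 7 + 7 + 7 + 7 + 7 + 7 + 7 + 7 + 7 + 7 = 70 marbles and still no colour has 8.
By the pigeonhole principle, one more marble lands in a colour already at 7, so 71 draws are enough and 70 are not.

71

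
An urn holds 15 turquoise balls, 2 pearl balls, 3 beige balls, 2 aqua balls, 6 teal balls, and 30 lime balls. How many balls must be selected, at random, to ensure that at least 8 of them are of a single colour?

Pigeonhole: put each drawn ball into a box by colour. The largest draw with every box below 8 takes min(count, 7) from each colour; colours with fewer than 7 contribute all they have.
Σ min(cᵢ, 7) = 7 + 2 + 3 + 2 + 6 + 7 = 27.
Draw number 27 + 1 = 28 must push one box to 8.

28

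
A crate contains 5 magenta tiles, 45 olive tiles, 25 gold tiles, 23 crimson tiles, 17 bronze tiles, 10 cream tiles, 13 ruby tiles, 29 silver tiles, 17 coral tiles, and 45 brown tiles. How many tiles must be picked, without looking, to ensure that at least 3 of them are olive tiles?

187

In the worst case for collecting olive tiles, every non-olive tile comes out first.
There are 5 + 25 + 23 + 17 + 10 + 13 + 29 + 17 + 45 = 184 non-olive tiles altogether.
After those, each further tile must be olive, so 184 + 3 = 187 draws guarantee 3 olive tiles.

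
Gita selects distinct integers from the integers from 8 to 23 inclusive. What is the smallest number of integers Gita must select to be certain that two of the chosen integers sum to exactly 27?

11

Two chosen integers sum to 27 exactly when both halves of some pair {x, 27−x} with 8 ≤ x ≤ 27−x ≤ 19 are chosen — 6 such pairs.
The remaining 4 elements (those with no distinct partner in range) can never complete a 27-sum, so the worst case takes all of them and one from each pair: 4 + 6 = 10.
Pigeonhole: the 11th integer has to be the second member of some pair, so 10 + 1 = 11.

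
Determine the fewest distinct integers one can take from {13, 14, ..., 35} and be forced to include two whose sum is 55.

16

Two chosen integers sum to 55 exactly when both halves of some pair {x, 55−x} with 20 ≤ x ≤ 55−x ≤ 35 are chosen — 8 such pairs.
The remaining 7 elements (those with no distinct partner in range) can never complete a 55-sum, so the worst case takes all of them and one from each pair: 7 + 8 = 15.
Pigeonhole: the 16th integer has to be the second member of some pair, so 15 + 1 = 16.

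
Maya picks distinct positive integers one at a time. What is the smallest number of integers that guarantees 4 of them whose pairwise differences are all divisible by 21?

Integers whose pairwise differences are multiples of 21 are exactly those sharing a remainder mod 21. By the pigeonhole principle, the 21 residue classes mod 21 are the pigeonholes.
With 63 integers one could put 3 in each residue class and have no class reach 4.
The 64th integer pushes some class to 4, so 21·3 + 1 = 64.

64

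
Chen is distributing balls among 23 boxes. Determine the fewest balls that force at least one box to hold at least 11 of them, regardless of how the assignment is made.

With 230 balls one could put exactly 10 in each of the 23 boxes, and no box would reach 11.
One more ball must land in a box that already has 10, giving it 11.
So 23 × 10 + 1 = 231 balls are required.

231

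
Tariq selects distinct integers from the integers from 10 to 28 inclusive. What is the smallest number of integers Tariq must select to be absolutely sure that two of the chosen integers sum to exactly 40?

12

A set avoiding the sum 40 can contain at most one of each pair {x, 40−x}, plus the 3 elements whose complement lies outside the range or equal to its own complement.
The integers 10, …, 20 (11 of them) are such a set: any two sum to at least 10+11 = 21 and at most 19+20 = 39 < 40.
Any 12th integer completes one of the 8 pairs, so 12 choices force a sum of 40.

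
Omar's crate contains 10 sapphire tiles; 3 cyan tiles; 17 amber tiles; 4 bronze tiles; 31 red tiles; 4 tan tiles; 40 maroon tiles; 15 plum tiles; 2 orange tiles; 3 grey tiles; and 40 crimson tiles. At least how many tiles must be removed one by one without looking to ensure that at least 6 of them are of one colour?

47

By the pigeonhole principle, the 11 colours are the holes; the tiles drawn are the pigeons.
To avoid 6 of any one colour, the worst case takes at most 5 of each colour, or every tile of a colour that has fewer than 5.
That gives 5 + 3 + 5 + 4 + 5 + 4 + 5 + 5 + 2 + 3 + 5 = 46 tiles with no colour reaching 6.
The next tile forces some colour to 6, so 46 + 1 = 47.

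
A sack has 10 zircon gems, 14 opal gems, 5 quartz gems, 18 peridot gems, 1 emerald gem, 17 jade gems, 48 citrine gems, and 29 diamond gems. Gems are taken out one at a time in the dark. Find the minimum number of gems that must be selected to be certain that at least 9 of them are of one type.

An adversary could hand out at most 8 gems per type (quartz, emerald run out sooner): 8 + 8 + 5 + 8 + 1 + 8 + 8 + 8 = 54 gems and still no type has 9.
Pigeonhole: one more gem lands in a type already at 8, so 55 draws are enough and 54 are not.

55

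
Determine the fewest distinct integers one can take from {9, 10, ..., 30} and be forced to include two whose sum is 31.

Group the elements by complementary pair {x, 31−x}: {9,22}, {10,21}, {11,20}, …, giving 7 two-element pairs and 8 integers whose partner 31−x falls outside [9,30].
Treating each of those 15 groups as a pigeonhole, one can pick one integer per group — 15 integers — with no two summing to 31.
The 16th integer lands in an occupied pair, forcing a sum of 31.

16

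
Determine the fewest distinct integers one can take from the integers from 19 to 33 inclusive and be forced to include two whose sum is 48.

11

Group the elements by complementary pair {x, 48−x}: {19,29}, {20,28}, {21,27}, …, giving 5 two-element pairs, the single value 24 (it cannot pair with itself since the integers are distinct), and 4 integers whose partner 48−x falls outside [19,33].
Treating each of those 10 groups as a pigeonhole, one can pick one integer per group — 10 integers — with no two summing to 48.
The 11th integer lands in an occupied pair, forcing a sum of 48.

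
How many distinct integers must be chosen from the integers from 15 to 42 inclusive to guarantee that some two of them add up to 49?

Two chosen integers sum to 49 exactly when both halves of some pair {x, 49−x} with 15 ≤ x ≤ 49−x ≤ 34 are chosen — 10 such pairs.
The remaining 8 elements (those with no distinct partner in range) can never complete a 49-sum, so the worst case takes all of them and one from each pair: 8 + 10 = 18.
The 19th integer has to be the second member of some pair, so 18 + 1 = 19.

19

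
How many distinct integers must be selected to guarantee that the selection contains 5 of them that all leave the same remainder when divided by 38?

Pigeonhole: the 38 residue classes mod 38 are the pigeonholes.
With 152 integers one could put 4 in each residue class and have no class reach 5.
The 153rd integer pushes some class to 5, so 38·4 + 1 = 153.

153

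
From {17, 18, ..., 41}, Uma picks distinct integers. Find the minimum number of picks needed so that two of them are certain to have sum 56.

A set avoiding the sum 56 can contain at most one of each pair {x, 56−x}, plus the 3 elements whose complement lies outside the range or equal to its own complement.
The integers 28, …, 41 (14 of them) are such a set: any two sum to at least 28+29 = 57 > 56.
Any 15th integer completes one of the 11 pairs, so 15 choices force a sum of 56.

15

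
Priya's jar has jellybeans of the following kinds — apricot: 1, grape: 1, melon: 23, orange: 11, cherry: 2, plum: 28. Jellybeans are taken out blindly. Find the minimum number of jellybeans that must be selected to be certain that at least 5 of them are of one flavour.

An adversary could hand out at most 4 jellybeans per flavour (apricot, grape, cherry run out sooner): 1 + 1 + 4 + 4 + 2 + 4 = 16 jellybeans and still no flavour has 5.
By the pigeonhole principle, one more jellybean lands in a flavour already at 4, so 17 draws are enough and 16 are not.

17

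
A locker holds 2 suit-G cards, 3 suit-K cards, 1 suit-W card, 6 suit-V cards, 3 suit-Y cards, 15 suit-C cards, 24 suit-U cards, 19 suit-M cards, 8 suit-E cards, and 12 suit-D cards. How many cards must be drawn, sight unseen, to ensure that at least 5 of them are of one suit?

34

An adversary could hand out at most 4 cards per suit (4 suits run out sooner): 2 + 3 + 1 + 4 + 3 + 4 + 4 + 4 + 4 + 4 = 33 cards and still no suit has 5.
By pigeonhole, one more card lands in a suit already at 4, so 34 draws are enough and 33 are not.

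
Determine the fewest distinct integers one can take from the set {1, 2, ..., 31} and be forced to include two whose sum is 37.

19

Group the elements by complementary pair {x, 37−x}: {6,31}, {7,30}, {8,29}, …, giving 13 two-element pairs and 5 integers whose partner 37−x falls outside [1,31].
Pigeonhole: treating each of those 18 groups as a pigeonhole, one can pick one integer per group — 18 integers — with no two summing to 37.
The 19th integer lands in an occupied pair, forcing a sum of 37.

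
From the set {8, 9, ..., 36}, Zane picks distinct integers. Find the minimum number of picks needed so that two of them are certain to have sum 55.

Two chosen integers sum to 55 exactly when both halves of some pair {x, 55−x} with 19 ≤ x ≤ 55−x ≤ 36 are chosen — 9 such pairs.
The remaining 11 elements (those with no distinct partner in range) can never complete a 55-sum, so the worst case takes all of them and one from each pair: 11 + 9 = 20.
The 21st integer has to be the second member of some pair, so 20 + 1 = 21.

21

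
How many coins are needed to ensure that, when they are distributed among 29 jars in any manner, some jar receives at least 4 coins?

88

With 87 coins one could put exactly 3 in each of the 29 jars, and no jar would reach 4.
One more coin must land in a jar that already has 3, giving it 4.
So 29 × 3 + 1 = 88 coins are required.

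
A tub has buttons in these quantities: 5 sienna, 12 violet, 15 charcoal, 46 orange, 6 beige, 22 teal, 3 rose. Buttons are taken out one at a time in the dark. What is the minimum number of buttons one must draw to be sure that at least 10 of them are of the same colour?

51

An adversary could hand out at most 9 buttons per colour (sienna, beige, rose run out sooner): 5 + 9 + 9 + 9 + 6 + 9 + 3 = 50 buttons and still no colour has 10.
One more button lands in a colour already at 9, so 51 draws are enough and 50 are not.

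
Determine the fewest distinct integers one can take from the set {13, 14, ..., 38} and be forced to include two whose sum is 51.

Group the elements by complementary pair {x, 51−x}: {13,38}, {14,37}, {15,36}, …, giving 13 two-element pairs.
Treating each of those 13 groups as a pigeonhole, one can pick one integer per group — 13 integers — with no two summing to 51.
The 14th integer lands in an occupied pair, forcing a sum of 51.

14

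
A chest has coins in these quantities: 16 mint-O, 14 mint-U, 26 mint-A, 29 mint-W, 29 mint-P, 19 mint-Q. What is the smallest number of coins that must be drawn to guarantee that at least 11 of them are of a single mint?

An adversary could hand out at most 10 coins per mint: 10 + 10 + 10 + 10 + 10 + 10 = 60 coins and still no mint has 11.
One more coin lands in a mint already at 10, so 61 draws are enough and 60 are not.

61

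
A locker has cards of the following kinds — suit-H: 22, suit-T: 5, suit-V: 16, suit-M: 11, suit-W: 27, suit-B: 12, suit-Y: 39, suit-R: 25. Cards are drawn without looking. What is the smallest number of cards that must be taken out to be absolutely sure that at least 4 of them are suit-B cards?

In the worst case for collecting suit-B cards, every non-suit-B card comes out first.
There are 22 + 5 + 16 + 11 + 27 + 39 + 25 = 145 non-suit-B cards altogether.
After those, each further card must be suit-B, so 145 + 4 = 149 draws guarantee 4 suit-B cards.

149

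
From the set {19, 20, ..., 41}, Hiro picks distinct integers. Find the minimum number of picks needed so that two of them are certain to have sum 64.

15

A set avoiding the sum 64 can contain at most one of each pair {x, 64−x}, plus the 5 elements whose complement lies outside the range or equal to its own complement.
The integers 19, …, 32 (14 of them) are such a set: any two sum to at least 19+20 = 39 and at most 31+32 = 63 < 64.
Pigeonhole: any 15th integer completes one of the 9 pairs, so 15 choices force a sum of 64.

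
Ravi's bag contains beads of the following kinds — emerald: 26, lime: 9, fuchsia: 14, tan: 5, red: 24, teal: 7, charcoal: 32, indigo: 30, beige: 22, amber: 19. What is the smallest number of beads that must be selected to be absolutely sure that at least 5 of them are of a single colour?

41

By the pigeonhole principle, the 10 colours are the holes; the beads drawn are the pigeons.
To avoid 5 of any one colour, the worst case takes at most 4 of each colour.
That gives 4 + 4 + 4 + 4 + 4 + 4 + 4 + 4 + 4 + 4 = 40 beads with no colour reaching 5.
The next bead forces some colour to 5, so 40 + 1 = 41.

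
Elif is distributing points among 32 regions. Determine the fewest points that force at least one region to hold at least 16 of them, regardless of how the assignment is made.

481

With 480 points one could put exactly 15 in each of the 32 regions, and no region would reach 16.
By the pigeonhole principle, one more point must land in a region that already has 15, giving it 16.
So 32 × 15 + 1 = 481 points are required.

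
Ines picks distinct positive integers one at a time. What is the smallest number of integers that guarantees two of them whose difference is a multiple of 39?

40

Integers whose pairwise differences are multiples of 39 are exactly those sharing a remainder mod 39. By the pigeonhole principle, the 39 residue classes mod 39 are the pigeonholes.
With 39 integers one could put 1 in each residue class and have no class reach 2.
The 40th integer pushes some class to 2, so 39·1 + 1 = 40.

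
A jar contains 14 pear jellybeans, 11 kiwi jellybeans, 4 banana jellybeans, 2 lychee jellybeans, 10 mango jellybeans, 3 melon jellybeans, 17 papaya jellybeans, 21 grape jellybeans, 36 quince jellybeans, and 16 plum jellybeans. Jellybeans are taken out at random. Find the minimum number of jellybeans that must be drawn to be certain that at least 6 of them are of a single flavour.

45

An adversary could hand out at most 5 jellybeans per flavour (banana, lychee, melon run out sooner): 5 + 5 + 4 + 2 + 5 + 3 + 5 + 5 + 5 + 5 = 44 jellybeans and still no flavour has 6.
By pigeonhole, one more jellybean lands in a flavour already at 5, so 45 draws are enough and 44 are not.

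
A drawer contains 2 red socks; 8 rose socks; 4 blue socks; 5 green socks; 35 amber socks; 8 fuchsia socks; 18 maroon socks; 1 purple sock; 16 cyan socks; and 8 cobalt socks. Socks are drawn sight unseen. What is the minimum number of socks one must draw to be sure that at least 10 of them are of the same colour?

64

An adversary could hand out at most 9 socks per colour (7 colours run out sooner): 2 + 8 + 4 + 5 + 9 + 8 + 9 + 1 + 9 + 8 = 63 socks and still no colour has 10.
Pigeonhole: one more sock lands in a colour already at 9, so 64 draws are enough and 63 are not.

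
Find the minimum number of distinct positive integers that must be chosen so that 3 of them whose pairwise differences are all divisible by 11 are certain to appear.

23

Integers whose pairwise differences are multiples of 11 are exactly those sharing a remainder mod 11. The 11 residue classes mod 11 are the pigeonholes.
With 22 integers one could put 2 in each residue class and have no class reach 3.
The 23rd integer pushes some class to 3, so 11·2 + 1 = 23.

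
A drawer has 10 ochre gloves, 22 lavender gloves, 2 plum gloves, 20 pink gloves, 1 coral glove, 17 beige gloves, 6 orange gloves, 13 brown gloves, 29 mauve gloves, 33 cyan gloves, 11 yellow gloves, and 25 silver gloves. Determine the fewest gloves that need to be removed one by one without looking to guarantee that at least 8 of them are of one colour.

73

Put each drawn glove into a box by colour. The largest draw with every box below 8 takes min(count, 7) from each colour; colours with fewer than 7 contribute all they have.
Σ min(cᵢ, 7) = 7 + 7 + 2 + 7 + 1 + 7 + 6 + 7 + 7 + 7 + 7 + 7 = 72.
Draw number 72 + 1 = 73 must push one box to 8.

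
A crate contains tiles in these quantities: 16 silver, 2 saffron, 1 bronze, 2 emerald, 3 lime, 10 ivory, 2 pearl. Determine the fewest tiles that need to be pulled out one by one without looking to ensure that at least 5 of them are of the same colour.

19

An adversary could hand out at most 4 tiles per colour (5 colours run out sooner): 4 + 2 + 1 + 2 + 3 + 4 + 2 = 18 tiles and still no colour has 5.
By the pigeonhole principle, one more tile lands in a colour already at 4, so 19 draws are enough and 18 are not.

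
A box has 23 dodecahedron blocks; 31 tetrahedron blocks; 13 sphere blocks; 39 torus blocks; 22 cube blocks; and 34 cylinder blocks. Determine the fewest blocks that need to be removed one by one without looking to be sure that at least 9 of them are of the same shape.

49

By pigeonhole, put each drawn block into a box by shape. The largest draw with every box below 9 takes min(count, 8) from each shape.
Σ min(cᵢ, 8) = 8 + 8 + 8 + 8 + 8 + 8 = 48.
Draw number 48 + 1 = 49 must push one box to 9.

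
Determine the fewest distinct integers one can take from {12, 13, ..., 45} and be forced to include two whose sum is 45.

24

Two chosen integers sum to 45 exactly when both halves of some pair {x, 45−x} with 12 ≤ x ≤ 45−x ≤ 33 are chosen — 11 such pairs.
The remaining 12 elements (those with no distinct partner in range) can never complete a 45-sum, so the worst case takes all of them and one from each pair: 12 + 11 = 23.
The 24th integer has to be the second member of some pair, so 23 + 1 = 24.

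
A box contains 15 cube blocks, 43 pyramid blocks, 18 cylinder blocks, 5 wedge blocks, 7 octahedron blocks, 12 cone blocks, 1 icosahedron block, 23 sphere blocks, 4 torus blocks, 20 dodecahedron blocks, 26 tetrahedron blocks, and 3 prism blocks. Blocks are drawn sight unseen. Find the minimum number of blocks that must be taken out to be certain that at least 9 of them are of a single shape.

77

An adversary could hand out at most 8 blocks per shape (5 shapes run out sooner): 8 + 8 + 8 + 5 + 7 + 8 + 1 + 8 + 4 + 8 + 8 + 3 = 76 blocks and still no shape has 9.
By pigeonhole, one more block lands in a shape already at 8, so 77 draws are enough and 76 are not.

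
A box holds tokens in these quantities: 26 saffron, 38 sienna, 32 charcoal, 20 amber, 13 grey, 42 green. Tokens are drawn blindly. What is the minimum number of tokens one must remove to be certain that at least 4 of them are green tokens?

133

In the worst case for collecting green tokens, every non-green token comes out first.
There are 26 + 38 + 32 + 20 + 13 = 129 non-green tokens altogether.
After those, each further token must be green, so 129 + 4 = 133 draws guarantee 4 green tokens.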